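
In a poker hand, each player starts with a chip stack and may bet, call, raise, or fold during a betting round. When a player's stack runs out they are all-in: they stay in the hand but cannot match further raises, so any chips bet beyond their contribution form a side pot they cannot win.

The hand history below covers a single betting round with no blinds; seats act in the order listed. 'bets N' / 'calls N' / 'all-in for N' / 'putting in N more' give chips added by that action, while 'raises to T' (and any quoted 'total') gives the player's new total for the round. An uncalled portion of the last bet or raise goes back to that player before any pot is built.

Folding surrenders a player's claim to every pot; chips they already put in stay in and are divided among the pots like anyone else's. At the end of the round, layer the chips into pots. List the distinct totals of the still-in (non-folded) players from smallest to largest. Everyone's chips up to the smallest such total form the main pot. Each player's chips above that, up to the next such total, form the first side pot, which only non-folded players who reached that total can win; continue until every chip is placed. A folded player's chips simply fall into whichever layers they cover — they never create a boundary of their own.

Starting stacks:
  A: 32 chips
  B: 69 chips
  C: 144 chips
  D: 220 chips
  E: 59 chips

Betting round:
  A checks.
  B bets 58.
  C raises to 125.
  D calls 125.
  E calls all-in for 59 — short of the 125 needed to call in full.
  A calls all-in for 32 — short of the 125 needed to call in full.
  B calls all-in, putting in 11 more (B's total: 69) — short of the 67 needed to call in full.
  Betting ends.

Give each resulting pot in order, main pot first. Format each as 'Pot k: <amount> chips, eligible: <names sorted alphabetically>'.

Pot 1: 160 chips, eligible: A, B, C, D, E
Pot 2: 108 chips, eligible: B, C, D, E
Pot 3: 30 chips, eligible: B, C, D
Pot 4: 112 chips, eligible: C, D

Derivation:
Contributions: A=32, B=69, C=125, D=125, E=59
Pot levels (distinct totals of non-folded players): 32, 59, 69, 125
Layer 1-32: 32 each from A, B, C, D, E = 32*5 = 160 chips; eligible A, B, C, D, E
Layer 33-59: 27 each from B, C, D, E = 27*4 = 108 chips; eligible B, C, D, E
Layer 60-69: 10 each from B, C, D = 10*3 = 30 chips; eligible B, C, D
Layer 70-125: 56 each from C, D = 56*2 = 112 chips; eligible C, D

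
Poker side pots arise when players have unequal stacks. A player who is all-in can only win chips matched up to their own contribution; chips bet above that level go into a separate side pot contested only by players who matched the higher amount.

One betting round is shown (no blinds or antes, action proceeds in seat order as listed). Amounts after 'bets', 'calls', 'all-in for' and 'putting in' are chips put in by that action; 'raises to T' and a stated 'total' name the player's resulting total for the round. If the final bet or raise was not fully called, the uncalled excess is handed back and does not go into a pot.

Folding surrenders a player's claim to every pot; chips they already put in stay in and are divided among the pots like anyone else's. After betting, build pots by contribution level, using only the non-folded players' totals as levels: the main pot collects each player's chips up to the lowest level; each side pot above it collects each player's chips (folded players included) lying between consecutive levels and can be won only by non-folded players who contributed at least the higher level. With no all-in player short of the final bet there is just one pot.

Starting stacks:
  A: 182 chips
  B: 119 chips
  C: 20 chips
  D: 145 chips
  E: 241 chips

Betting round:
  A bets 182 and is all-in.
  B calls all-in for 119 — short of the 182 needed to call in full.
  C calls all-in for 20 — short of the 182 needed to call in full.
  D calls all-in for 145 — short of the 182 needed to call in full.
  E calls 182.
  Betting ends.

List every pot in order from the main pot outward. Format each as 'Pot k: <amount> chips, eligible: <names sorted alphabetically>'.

Pot 1: 100 chips, eligible: A, B, C, D, E
Pot 2: 396 chips, eligible: A, B, D, E
Pot 3: 78 chips, eligible: A, D, E
Pot 4: 74 chips, eligible: A, E

Derivation:
Contributions: A=182, B=119, C=20, D=145, E=182
Pot levels (distinct totals of non-folded players): 20, 119, 145, 182
Layer 1-20: 20 each from A, B, C, D, E = 20*5 = 100 chips; eligible A, B, C, D, E
Layer 21-119: 99 each from A, B, D, E = 99*4 = 396 chips; eligible A, B, D, E
Layer 120-145: 26 each from A, D, E = 26*3 = 78 chips; eligible A, D, E
Layer 146-182: 37 each from A, E = 37*2 = 74 chips; eligible A, E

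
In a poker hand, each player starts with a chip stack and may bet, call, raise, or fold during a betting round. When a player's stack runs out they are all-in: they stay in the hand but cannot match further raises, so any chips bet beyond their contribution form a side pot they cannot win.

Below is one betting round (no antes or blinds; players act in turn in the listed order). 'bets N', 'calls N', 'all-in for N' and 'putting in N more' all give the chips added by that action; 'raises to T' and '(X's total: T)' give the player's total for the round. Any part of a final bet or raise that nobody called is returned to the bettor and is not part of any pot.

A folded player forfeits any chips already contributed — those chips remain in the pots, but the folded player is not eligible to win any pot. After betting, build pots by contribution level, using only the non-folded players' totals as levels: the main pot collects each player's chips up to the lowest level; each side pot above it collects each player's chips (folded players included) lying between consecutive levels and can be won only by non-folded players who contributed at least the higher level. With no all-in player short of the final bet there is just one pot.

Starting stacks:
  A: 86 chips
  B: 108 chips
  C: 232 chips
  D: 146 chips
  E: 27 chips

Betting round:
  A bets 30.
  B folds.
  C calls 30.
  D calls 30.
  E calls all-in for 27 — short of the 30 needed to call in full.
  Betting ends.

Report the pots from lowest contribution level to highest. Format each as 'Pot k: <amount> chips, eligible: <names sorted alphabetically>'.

Contributions: A=30, C=30, D=30, E=27
Folded: B
Pot levels (distinct totals of non-folded players): 27, 30
Layer 1-27: 27 each from A, C, D, E = 27*4 = 108 chips; eligible A, C, D, E
Layer 28-30: 3 each from A, C, D = 3*3 = 9 chips; eligible A, C, D

Pot 1: 108 chips, eligible: A, C, D, E
Pot 2: 9 chips, eligible: A, C, D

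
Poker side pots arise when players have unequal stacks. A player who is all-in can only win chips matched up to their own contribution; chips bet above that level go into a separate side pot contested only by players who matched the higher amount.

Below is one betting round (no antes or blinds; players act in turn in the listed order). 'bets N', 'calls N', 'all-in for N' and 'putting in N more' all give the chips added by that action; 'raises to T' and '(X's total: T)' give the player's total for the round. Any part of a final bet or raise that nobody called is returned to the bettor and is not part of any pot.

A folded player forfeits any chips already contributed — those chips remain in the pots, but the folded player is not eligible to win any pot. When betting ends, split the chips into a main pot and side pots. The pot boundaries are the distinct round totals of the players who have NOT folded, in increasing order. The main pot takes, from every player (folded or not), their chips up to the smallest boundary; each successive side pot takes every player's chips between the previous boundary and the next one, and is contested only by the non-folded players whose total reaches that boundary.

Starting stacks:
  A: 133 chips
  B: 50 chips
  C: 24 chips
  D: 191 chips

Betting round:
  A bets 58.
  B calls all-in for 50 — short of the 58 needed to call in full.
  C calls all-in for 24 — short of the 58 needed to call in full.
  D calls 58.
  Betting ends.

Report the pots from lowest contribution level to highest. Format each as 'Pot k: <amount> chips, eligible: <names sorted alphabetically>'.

Contributions: A=58, B=50, C=24, D=58
Pot levels (distinct totals of non-folded players): 24, 50, 58
Layer 1-24: 24 each from A, B, C, D = 24*4 = 96 chips; eligible A, B, C, D
Layer 25-50: 26 each from A, B, D = 26*3 = 78 chips; eligible A, B, D
Layer 51-58: 8 each from A, D = 8*2 = 16 chips; eligible A, D

Pot 1: 96 chips, eligible: A, B, C, D
Pot 2: 78 chips, eligible: A, B, D
Pot 3: 16 chips, eligible: A, D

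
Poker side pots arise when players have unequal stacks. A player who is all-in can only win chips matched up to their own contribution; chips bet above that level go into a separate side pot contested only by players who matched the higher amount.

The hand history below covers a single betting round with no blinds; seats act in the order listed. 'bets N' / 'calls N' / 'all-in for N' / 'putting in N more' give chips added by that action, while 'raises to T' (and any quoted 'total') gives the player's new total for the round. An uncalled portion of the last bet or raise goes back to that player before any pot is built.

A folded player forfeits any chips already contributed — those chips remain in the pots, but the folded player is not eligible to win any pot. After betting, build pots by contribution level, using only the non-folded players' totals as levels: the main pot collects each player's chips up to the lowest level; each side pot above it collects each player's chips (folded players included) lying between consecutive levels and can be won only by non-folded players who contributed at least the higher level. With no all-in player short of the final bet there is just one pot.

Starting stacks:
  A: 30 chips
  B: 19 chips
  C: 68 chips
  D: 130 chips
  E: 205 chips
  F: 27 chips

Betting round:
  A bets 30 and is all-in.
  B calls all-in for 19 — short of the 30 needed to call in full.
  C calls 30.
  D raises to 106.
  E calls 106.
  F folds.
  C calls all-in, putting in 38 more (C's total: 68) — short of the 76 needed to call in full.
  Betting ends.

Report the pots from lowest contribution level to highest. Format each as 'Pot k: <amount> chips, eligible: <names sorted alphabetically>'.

Contributions: A=30, B=19, C=68, D=106, E=106
Folded: F
Pot levels (distinct totals of non-folded players): 19, 30, 68, 106
Layer 1-19: 19 each from A, B, C, D, E = 19*5 = 95 chips; eligible A, B, C, D, E
Layer 20-30: 11 each from A, C, D, E = 11*4 = 44 chips; eligible A, C, D, E
Layer 31-68: 38 each from C, D, E = 38*3 = 114 chips; eligible C, D, E
Layer 69-106: 38 each from D, E = 38*2 = 76 chips; eligible D, E

Pot 1: 95 chips, eligible: A, B, C, D, E
Pot 2: 44 chips, eligible: A, C, D, E
Pot 3: 114 chips, eligible: C, D, E
Pot 4: 76 chips, eligible: D, E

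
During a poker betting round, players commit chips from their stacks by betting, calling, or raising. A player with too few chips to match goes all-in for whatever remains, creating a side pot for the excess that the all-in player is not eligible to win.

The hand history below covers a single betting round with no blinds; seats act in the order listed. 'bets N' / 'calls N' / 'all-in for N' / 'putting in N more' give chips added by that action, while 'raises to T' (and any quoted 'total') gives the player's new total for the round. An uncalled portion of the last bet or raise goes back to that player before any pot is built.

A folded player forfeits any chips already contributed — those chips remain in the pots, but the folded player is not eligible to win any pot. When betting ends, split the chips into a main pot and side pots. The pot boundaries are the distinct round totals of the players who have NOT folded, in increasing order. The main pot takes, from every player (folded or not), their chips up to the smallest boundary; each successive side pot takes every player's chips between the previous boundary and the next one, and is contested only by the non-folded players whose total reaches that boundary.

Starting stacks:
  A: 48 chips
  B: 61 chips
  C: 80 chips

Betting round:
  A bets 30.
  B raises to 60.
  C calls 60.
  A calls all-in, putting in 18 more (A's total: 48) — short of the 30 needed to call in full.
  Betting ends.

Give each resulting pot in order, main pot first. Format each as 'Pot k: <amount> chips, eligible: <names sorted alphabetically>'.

Pot 1: 144 chips, eligible: A, B, C
Pot 2: 24 chips, eligible: B, C

Derivation:
Contributions: A=48, B=60, C=60
Pot levels (distinct totals of non-folded players): 48, 60
Layer 1-48: 48 each from A, B, C = 48*3 = 144 chips; eligible A, B, C
Layer 49-60: 12 each from B, C = 12*2 = 24 chips; eligible B, C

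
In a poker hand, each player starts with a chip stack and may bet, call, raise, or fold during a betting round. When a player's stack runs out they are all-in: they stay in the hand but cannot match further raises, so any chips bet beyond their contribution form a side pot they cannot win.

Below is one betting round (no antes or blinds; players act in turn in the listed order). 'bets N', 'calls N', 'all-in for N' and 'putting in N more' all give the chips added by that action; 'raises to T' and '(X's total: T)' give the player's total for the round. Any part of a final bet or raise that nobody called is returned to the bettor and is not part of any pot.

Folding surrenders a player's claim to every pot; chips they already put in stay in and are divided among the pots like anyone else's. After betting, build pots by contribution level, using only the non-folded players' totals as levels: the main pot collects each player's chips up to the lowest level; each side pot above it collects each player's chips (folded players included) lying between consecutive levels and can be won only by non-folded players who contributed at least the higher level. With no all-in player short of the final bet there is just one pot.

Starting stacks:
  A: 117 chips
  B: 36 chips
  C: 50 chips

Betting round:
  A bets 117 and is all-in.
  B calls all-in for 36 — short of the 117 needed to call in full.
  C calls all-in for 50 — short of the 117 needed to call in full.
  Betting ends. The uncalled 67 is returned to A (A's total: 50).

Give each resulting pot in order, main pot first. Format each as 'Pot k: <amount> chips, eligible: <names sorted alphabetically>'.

Contributions (after 67 returned to A): A=50, B=36, C=50
Pot levels (distinct totals of non-folded players): 36, 50
Layer 1-36: 36 each from A, B, C = 36*3 = 108 chips; eligible A, B, C
Layer 37-50: 14 each from A, C = 14*2 = 28 chips; eligible A, C

Pot 1: 108 chips, eligible: A, B, C
Pot 2: 28 chips, eligible: A, C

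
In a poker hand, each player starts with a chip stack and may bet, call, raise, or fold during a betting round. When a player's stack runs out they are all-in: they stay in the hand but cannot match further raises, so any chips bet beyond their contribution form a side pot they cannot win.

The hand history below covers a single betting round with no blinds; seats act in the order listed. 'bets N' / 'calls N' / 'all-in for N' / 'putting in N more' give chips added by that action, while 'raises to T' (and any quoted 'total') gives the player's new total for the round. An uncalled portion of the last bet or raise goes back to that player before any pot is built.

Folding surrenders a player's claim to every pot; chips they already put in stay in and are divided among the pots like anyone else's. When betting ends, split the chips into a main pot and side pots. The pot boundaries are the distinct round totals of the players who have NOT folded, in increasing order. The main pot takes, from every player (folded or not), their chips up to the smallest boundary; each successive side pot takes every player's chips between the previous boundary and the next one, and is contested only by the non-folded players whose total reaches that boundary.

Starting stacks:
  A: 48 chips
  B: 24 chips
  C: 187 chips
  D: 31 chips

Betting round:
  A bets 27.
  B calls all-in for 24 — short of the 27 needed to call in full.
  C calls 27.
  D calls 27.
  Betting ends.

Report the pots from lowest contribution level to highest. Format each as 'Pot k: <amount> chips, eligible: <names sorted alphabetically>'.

Pot 1: 96 chips, eligible: A, B, C, D
Pot 2: 9 chips, eligible: A, C, D

Derivation:
Contributions: A=27, B=24, C=27, D=27
Pot levels (distinct totals of non-folded players): 24, 27
Layer 1-24: 24 each from A, B, C, D = 24*4 = 96 chips; eligible A, B, C, D
Layer 25-27: 3 each from A, C, D = 3*3 = 9 chips; eligible A, C, D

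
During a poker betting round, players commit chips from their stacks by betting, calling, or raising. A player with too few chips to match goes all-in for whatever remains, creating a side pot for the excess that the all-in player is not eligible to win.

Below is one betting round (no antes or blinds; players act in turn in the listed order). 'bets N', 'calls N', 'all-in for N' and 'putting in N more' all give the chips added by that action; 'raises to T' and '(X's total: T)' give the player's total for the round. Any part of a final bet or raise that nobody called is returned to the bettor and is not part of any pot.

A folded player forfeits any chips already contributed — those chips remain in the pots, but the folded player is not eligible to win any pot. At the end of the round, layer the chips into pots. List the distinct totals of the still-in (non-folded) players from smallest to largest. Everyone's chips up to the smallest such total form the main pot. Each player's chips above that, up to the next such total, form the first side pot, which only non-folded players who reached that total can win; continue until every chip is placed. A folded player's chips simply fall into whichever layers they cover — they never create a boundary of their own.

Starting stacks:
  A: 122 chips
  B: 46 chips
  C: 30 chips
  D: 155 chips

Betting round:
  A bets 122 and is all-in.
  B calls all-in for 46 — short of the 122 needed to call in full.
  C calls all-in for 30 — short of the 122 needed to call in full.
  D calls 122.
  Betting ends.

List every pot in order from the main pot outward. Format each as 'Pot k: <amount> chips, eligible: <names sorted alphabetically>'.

Contributions: A=122, B=46, C=30, D=122
Pot levels (distinct totals of non-folded players): 30, 46, 122
Layer 1-30: 30 each from A, B, C, D = 30*4 = 120 chips; eligible A, B, C, D
Layer 31-46: 16 each from A, B, D = 16*3 = 48 chips; eligible A, B, D
Layer 47-122: 76 each from A, D = 76*2 = 152 chips; eligible A, D

Pot 1: 120 chips, eligible: A, B, C, D
Pot 2: 48 chips, eligible: A, B, D
Pot 3: 152 chips, eligible: A, D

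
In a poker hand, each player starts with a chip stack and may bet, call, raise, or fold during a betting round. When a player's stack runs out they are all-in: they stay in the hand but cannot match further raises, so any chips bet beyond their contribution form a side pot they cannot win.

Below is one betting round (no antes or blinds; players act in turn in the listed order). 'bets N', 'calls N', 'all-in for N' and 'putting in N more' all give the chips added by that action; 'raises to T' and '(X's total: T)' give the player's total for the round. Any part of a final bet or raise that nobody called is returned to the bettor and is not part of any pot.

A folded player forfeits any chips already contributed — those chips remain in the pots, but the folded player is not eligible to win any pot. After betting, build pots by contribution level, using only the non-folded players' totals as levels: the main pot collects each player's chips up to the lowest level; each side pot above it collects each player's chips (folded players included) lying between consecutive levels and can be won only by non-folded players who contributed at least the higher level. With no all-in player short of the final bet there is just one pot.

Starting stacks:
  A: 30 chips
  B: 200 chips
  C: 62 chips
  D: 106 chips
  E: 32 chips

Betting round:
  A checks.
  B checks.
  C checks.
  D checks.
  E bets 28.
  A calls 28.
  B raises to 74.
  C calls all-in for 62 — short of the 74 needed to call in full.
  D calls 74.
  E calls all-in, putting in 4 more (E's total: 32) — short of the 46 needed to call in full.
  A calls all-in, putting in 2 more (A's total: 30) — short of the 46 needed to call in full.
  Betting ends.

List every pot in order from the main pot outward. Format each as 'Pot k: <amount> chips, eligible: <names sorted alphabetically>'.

Contributions: A=30, B=74, C=62, D=74, E=32
Pot levels (distinct totals of non-folded players): 30, 32, 62, 74
Layer 1-30: 30 each from A, B, C, D, E = 30*5 = 150 chips; eligible A, B, C, D, E
Layer 31-32: 2 each from B, C, D, E = 2*4 = 8 chips; eligible B, C, D, E
Layer 33-62: 30 each from B, C, D = 30*3 = 90 chips; eligible B, C, D
Layer 63-74: 12 each from B, D = 12*2 = 24 chips; eligible B, D

Pot 1: 150 chips, eligible: A, B, C, D, E
Pot 2: 8 chips, eligible: B, C, D, E
Pot 3: 90 chips, eligible: B, C, D
Pot 4: 24 chips, eligible: B, D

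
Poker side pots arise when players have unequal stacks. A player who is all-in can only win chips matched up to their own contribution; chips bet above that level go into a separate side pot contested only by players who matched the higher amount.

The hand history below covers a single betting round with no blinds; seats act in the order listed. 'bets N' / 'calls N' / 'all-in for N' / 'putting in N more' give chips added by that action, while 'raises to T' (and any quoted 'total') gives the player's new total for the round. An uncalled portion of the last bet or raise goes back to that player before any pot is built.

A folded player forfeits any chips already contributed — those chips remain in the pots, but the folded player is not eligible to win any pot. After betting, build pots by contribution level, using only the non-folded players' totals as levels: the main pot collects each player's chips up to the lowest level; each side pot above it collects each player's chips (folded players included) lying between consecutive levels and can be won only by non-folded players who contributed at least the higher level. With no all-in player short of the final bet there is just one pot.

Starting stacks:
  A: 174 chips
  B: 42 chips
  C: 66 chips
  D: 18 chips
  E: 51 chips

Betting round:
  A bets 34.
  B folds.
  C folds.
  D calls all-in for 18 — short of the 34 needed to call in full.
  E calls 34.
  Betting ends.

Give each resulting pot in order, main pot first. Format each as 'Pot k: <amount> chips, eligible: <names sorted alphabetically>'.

Pot 1: 54 chips, eligible: A, D, E
Pot 2: 32 chips, eligible: A, E

Derivation:
Contributions: A=34, D=18, E=34
Folded: B, C
Pot levels (distinct totals of non-folded players): 18, 34
Layer 1-18: 18 each from A, D, E = 18*3 = 54 chips; eligible A, D, E
Layer 19-34: 16 each from A, E = 16*2 = 32 chips; eligible A, E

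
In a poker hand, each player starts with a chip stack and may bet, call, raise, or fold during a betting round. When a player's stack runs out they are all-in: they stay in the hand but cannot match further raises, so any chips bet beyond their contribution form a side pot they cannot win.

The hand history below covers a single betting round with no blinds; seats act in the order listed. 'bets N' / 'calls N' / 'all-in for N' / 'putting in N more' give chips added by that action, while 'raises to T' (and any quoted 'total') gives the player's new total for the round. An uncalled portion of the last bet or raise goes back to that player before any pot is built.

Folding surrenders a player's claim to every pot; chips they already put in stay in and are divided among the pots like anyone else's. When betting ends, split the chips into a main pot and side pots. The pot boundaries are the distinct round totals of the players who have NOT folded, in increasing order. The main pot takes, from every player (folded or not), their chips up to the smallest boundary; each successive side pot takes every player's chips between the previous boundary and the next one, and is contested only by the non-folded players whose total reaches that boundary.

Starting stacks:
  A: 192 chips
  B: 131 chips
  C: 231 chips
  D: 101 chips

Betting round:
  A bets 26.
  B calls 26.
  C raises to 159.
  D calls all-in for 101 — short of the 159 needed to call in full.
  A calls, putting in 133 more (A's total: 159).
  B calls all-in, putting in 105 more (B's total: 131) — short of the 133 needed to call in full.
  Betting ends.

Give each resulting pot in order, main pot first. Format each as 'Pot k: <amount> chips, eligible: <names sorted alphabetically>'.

Contributions: A=159, B=131, C=159, D=101
Pot levels (distinct totals of non-folded players): 101, 131, 159
Layer 1-101: 101 each from A, B, C, D = 101*4 = 404 chips; eligible A, B, C, D
Layer 102-131: 30 each from A, B, C = 30*3 = 90 chips; eligible A, B, C
Layer 132-159: 28 each from A, C = 28*2 = 56 chips; eligible A, C

Pot 1: 404 chips, eligible: A, B, C, D
Pot 2: 90 chips, eligible: A, B, C
Pot 3: 56 chips, eligible: A, C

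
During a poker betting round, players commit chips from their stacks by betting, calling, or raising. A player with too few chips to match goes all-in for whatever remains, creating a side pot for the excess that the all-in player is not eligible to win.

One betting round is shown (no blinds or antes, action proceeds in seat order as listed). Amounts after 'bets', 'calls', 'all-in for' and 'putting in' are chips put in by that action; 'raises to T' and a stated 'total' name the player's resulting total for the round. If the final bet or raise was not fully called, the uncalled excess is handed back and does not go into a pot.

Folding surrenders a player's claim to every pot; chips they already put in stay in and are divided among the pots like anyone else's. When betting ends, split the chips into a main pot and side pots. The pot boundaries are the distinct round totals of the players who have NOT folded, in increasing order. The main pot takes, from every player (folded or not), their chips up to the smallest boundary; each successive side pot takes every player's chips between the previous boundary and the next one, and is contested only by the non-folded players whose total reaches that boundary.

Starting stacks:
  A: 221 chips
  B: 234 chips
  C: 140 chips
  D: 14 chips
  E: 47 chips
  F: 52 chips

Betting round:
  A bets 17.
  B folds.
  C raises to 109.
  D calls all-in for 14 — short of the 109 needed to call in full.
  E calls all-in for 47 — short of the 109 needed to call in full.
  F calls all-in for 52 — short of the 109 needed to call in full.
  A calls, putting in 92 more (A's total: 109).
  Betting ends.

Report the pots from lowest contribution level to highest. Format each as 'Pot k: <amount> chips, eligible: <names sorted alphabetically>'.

Contributions: A=109, C=109, D=14, E=47, F=52
Folded: B
Pot levels (distinct totals of non-folded players): 14, 47, 52, 109
Layer 1-14: 14 each from A, C, D, E, F = 14*5 = 70 chips; eligible A, C, D, E, F
Layer 15-47: 33 each from A, C, E, F = 33*4 = 132 chips; eligible A, C, E, F
Layer 48-52: 5 each from A, C, F = 5*3 = 15 chips; eligible A, C, F
Layer 53-109: 57 each from A, C = 57*2 = 114 chips; eligible A, C

Pot 1: 70 chips, eligible: A, C, D, E, F
Pot 2: 132 chips, eligible: A, C, E, F
Pot 3: 15 chips, eligible: A, C, F
Pot 4: 114 chips, eligible: A, C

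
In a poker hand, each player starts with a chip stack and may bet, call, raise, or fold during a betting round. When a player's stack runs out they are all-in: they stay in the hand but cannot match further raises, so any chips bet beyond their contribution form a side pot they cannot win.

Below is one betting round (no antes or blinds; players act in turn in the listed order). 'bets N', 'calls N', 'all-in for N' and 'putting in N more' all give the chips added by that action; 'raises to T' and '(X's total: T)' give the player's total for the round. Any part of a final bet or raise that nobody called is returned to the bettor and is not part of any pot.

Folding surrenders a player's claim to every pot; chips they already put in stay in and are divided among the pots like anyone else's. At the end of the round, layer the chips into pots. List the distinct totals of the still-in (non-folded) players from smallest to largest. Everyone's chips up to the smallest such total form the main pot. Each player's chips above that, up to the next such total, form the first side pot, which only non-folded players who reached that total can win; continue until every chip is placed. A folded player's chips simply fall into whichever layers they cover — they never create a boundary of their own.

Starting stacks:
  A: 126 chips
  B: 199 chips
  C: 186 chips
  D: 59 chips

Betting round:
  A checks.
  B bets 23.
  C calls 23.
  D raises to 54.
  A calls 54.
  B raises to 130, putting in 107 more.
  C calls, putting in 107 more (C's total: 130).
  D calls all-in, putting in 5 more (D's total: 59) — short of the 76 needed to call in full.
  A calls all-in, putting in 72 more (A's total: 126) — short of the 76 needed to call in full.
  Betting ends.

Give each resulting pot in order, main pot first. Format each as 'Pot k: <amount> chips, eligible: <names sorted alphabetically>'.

Pot 1: 236 chips, eligible: A, B, C, D
Pot 2: 201 chips, eligible: A, B, C
Pot 3: 8 chips, eligible: B, C

Derivation:
Contributions: A=126, B=130, C=130, D=59
Pot levels (distinct totals of non-folded players): 59, 126, 130
Layer 1-59: 59 each from A, B, C, D = 59*4 = 236 chips; eligible A, B, C, D
Layer 60-126: 67 each from A, B, C = 67*3 = 201 chips; eligible A, B, C
Layer 127-130: 4 each from B, C = 4*2 = 8 chips; eligible B, C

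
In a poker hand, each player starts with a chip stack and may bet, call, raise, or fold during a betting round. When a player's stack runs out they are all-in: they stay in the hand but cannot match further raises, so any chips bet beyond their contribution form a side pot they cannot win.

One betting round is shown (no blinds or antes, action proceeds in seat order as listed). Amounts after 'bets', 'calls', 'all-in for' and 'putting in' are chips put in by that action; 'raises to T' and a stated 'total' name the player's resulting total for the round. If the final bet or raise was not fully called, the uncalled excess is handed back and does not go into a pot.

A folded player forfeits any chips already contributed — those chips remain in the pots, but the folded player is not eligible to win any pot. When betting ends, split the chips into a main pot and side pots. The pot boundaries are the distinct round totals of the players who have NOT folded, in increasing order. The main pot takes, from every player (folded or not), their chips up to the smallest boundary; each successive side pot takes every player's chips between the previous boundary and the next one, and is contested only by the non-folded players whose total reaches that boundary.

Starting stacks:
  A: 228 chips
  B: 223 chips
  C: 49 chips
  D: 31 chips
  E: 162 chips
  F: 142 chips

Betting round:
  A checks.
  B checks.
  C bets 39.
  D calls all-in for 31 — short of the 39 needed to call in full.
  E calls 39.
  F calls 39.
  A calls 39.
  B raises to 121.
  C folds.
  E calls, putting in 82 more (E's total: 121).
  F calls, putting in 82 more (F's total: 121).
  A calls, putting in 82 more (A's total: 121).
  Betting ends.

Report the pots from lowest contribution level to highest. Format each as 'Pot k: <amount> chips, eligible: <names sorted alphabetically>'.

Contributions: A=121, B=121, C=39, D=31, E=121, F=121
Folded: C
Pot levels (distinct totals of non-folded players): 31, 121
Layer 1-31: 31 each from A, B, C, D, E, F = 31*6 = 186 chips; eligible A, B, D, E, F
Layer 32-121: A 90 + B 90 + C 8 + E 90 + F 90 = 368 chips; eligible A, B, E, F

Pot 1: 186 chips, eligible: A, B, D, E, F
Pot 2: 368 chips, eligible: A, B, E, F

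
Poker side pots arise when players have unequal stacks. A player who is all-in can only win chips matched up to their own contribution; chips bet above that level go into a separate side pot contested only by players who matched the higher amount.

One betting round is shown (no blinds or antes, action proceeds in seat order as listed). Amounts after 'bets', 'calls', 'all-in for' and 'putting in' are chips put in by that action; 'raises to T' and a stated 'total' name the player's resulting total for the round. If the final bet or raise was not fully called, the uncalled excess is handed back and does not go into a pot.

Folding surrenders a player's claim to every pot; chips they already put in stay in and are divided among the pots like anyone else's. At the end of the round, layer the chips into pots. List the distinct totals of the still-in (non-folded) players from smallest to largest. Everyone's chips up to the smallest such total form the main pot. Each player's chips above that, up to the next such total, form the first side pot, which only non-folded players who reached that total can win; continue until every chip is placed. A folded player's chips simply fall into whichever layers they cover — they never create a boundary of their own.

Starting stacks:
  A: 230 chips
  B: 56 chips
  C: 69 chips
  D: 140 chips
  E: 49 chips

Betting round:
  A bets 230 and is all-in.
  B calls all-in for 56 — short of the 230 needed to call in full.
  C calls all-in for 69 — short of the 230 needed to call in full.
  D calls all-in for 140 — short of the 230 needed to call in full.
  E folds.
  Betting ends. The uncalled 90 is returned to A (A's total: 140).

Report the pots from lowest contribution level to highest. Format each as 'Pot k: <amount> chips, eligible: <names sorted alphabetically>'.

Contributions (after 90 returned to A): A=140, B=56, C=69, D=140
Folded: E
Pot levels (distinct totals of non-folded players): 56, 69, 140
Layer 1-56: 56 each from A, B, C, D = 56*4 = 224 chips; eligible A, B, C, D
Layer 57-69: 13 each from A, C, D = 13*3 = 39 chips; eligible A, C, D
Layer 70-140: 71 each from A, D = 71*2 = 142 chips; eligible A, D

Pot 1: 224 chips, eligible: A, B, C, D
Pot 2: 39 chips, eligible: A, C, D
Pot 3: 142 chips, eligible: A, D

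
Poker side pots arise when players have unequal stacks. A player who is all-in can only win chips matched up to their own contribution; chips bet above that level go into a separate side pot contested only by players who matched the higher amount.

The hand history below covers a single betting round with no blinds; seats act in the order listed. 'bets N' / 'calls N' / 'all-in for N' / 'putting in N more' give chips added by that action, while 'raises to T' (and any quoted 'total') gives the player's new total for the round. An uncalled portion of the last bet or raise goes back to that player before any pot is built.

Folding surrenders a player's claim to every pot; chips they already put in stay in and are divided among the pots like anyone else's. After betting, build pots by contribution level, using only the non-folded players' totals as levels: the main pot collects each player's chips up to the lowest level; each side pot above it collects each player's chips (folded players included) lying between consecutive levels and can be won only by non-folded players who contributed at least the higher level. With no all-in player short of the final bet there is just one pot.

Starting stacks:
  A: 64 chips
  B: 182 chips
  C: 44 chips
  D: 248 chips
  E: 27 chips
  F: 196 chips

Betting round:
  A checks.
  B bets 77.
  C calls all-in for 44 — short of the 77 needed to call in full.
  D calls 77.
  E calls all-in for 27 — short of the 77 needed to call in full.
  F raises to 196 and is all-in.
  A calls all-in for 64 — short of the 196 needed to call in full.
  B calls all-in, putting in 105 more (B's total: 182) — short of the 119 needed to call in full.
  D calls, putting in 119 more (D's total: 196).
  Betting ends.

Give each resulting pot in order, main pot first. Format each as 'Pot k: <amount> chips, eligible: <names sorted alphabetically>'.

Pot 1: 162 chips, eligible: A, B, C, D, E, F
Pot 2: 85 chips, eligible: A, B, C, D, F
Pot 3: 80 chips, eligible: A, B, D, F
Pot 4: 354 chips, eligible: B, D, F
Pot 5: 28 chips, eligible: D, F

Derivation:
Contributions: A=64, B=182, C=44, D=196, E=27, F=196
Pot levels (distinct totals of non-folded players): 27, 44, 64, 182, 196
Layer 1-27: 27 each from A, B, C, D, E, F = 27*6 = 162 chips; eligible A, B, C, D, E, F
Layer 28-44: 17 each from A, B, C, D, F = 17*5 = 85 chips; eligible A, B, C, D, F
Layer 45-64: 20 each from A, B, D, F = 20*4 = 80 chips; eligible A, B, D, F
Layer 65-182: 118 each from B, D, F = 118*3 = 354 chips; eligible B, D, F
Layer 183-196: 14 each from D, F = 14*2 = 28 chips; eligible D, F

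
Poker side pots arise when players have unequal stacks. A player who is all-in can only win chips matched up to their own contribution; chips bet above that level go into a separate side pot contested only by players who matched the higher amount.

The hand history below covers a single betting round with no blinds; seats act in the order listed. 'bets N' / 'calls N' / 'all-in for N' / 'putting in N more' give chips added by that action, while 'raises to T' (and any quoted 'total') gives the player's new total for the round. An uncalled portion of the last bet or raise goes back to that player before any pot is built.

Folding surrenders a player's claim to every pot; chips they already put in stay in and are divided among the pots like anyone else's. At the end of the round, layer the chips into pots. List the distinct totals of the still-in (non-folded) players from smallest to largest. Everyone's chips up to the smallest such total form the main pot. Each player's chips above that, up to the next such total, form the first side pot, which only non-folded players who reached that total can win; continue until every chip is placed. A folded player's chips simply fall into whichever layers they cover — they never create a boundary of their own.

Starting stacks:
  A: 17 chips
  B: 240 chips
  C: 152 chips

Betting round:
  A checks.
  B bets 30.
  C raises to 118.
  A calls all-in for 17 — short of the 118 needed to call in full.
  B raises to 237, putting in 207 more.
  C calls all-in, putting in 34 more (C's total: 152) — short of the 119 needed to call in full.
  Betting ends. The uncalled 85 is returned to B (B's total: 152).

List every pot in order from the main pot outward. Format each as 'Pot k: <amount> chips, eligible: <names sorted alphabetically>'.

Contributions (after 85 returned to B): A=17, B=152, C=152
Pot levels (distinct totals of non-folded players): 17, 152
Layer 1-17: 17 each from A, B, C = 17*3 = 51 chips; eligible A, B, C
Layer 18-152: 135 each from B, C = 135*2 = 270 chips; eligible B, C

Pot 1: 51 chips, eligible: A, B, C
Pot 2: 270 chips, eligible: B, C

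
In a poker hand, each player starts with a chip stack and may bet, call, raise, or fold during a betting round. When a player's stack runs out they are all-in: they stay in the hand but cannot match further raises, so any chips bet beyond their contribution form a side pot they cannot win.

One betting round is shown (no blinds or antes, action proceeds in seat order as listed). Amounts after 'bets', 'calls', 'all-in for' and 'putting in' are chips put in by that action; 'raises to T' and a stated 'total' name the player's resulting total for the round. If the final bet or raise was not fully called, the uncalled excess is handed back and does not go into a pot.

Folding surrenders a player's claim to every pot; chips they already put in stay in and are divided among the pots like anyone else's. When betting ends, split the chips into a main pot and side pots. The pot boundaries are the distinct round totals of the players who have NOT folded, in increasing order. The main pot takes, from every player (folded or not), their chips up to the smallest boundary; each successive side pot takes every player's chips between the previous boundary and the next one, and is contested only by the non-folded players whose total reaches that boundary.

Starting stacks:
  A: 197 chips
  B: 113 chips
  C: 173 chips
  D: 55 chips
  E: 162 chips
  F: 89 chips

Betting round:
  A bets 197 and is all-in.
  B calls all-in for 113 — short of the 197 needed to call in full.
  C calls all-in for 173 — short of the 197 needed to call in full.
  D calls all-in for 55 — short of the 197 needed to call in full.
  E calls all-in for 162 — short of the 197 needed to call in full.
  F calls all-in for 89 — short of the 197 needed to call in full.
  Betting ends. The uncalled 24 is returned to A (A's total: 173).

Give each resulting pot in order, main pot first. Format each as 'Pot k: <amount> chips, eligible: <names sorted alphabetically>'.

Pot 1: 330 chips, eligible: A, B, C, D, E, F
Pot 2: 170 chips, eligible: A, B, C, E, F
Pot 3: 96 chips, eligible: A, B, C, E
Pot 4: 147 chips, eligible: A, C, E
Pot 5: 22 chips, eligible: A, C

Derivation:
Contributions (after 24 returned to A): A=173, B=113, C=173, D=55, E=162, F=89
Pot levels (distinct totals of non-folded players): 55, 89, 113, 162, 173
Layer 1-55: 55 each from A, B, C, D, E, F = 55*6 = 330 chips; eligible A, B, C, D, E, F
Layer 56-89: 34 each from A, B, C, E, F = 34*5 = 170 chips; eligible A, B, C, E, F
Layer 90-113: 24 each from A, B, C, E = 24*4 = 96 chips; eligible A, B, C, E
Layer 114-162: 49 each from A, C, E = 49*3 = 147 chips; eligible A, C, E
Layer 163-173: 11 each from A, C = 11*2 = 22 chips; eligible A, C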